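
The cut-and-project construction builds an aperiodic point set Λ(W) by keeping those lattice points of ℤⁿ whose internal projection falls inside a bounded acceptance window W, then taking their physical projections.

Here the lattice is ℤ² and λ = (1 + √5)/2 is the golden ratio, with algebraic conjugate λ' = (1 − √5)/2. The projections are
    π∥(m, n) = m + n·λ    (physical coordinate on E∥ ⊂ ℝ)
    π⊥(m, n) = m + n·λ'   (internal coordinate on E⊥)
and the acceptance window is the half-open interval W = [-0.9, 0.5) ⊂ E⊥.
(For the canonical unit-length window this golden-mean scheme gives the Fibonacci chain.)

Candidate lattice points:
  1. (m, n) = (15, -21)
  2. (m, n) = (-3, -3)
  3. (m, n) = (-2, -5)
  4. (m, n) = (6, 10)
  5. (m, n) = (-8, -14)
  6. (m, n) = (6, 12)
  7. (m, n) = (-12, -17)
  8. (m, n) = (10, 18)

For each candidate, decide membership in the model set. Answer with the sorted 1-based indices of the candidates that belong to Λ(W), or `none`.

4

Compute λ' = (1−√5)/2 = -0.6180, so π⊥(m,n) = m -0.6180·n.
candidate 1: (m,n)=(15,-21) → π∥ = 15-21·λ ≈ -18.9787, π⊥ = 15-21·λ' ≈ 27.9787 ∉ [-0.9, 0.5) ⇒ out
candidate 2: (m,n)=(-3,-3) → π∥ = -3-3·λ ≈ -7.8541, π⊥ = -3-3·λ' ≈ -1.1459 ∉ [-0.9, 0.5) ⇒ out
candidate 3: (m,n)=(-2,-5) → π∥ = -2-5·λ ≈ -10.0902, π⊥ = -2-5·λ' ≈ 1.0902 ∉ [-0.9, 0.5) ⇒ out
candidate 4: (m,n)=(6,10) → π∥ = 6+10·λ ≈ 22.1803, π⊥ = 6+10·λ' ≈ -0.1803 ∈ [-0.9, 0.5) ⇒ IN Λ
candidate 5: (m,n)=(-8,-14) → π∥ = -8-14·λ ≈ -30.6525, π⊥ = -8-14·λ' ≈ 0.6525 ∉ [-0.9, 0.5) ⇒ out
candidate 6: (m,n)=(6,12) → π∥ = 6+12·λ ≈ 25.4164, π⊥ = 6+12·λ' ≈ -1.4164 ∉ [-0.9, 0.5) ⇒ out
candidate 7: (m,n)=(-12,-17) → π∥ = -12-17·λ ≈ -39.5066, π⊥ = -12-17·λ' ≈ -1.4934 ∉ [-0.9, 0.5) ⇒ out
candidate 8: (m,n)=(10,18) → π∥ = 10+18·λ ≈ 39.1246, π⊥ = 10+18·λ' ≈ -1.1246 ∉ [-0.9, 0.5) ⇒ out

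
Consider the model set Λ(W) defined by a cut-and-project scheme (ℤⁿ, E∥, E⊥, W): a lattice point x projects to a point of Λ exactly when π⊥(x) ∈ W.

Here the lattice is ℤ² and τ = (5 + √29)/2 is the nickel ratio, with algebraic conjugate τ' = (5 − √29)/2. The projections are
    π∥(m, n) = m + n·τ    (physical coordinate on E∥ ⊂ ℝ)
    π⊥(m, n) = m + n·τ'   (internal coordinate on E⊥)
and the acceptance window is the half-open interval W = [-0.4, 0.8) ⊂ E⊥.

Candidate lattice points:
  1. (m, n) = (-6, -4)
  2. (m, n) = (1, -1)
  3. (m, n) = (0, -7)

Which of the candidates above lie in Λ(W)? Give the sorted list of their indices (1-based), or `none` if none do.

none

Compute τ' = (5−√29)/2 = -0.1926, so π⊥(m,n) = m -0.1926·n.
[1] lift (-6,-4): star map gives -5.2297; window check -0.4 ≤ -5.2297 < 0.8 is false → out
[2] lift (1,-1): star map gives 1.1926; window check -0.4 ≤ 1.1926 < 0.8 is false → out
[3] lift (0,-7): star map gives 1.3481; window check -0.4 ≤ 1.3481 < 0.8 is false → out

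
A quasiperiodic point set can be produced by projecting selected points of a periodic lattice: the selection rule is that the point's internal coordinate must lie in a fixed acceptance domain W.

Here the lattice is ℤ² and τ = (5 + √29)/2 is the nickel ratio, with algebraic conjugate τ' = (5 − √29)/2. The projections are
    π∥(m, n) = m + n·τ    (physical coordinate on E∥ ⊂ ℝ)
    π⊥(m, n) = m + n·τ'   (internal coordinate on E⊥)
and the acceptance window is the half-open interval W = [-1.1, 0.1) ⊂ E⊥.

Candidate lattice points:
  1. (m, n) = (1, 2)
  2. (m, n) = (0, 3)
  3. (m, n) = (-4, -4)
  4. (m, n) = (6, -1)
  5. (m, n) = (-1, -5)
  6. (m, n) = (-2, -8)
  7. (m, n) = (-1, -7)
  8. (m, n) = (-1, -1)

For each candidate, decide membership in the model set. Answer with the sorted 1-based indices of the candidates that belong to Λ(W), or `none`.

τ' = (5−√29)/2 ≈ -0.1926.
#1 (1,2): internal coord 1 + (2)·τ' = +0.6148; +0.6148 ∉ [-1.1, 0.1) → out
#2 (0,3): internal coord 0 + (3)·τ' = -0.5777; -0.5777 ∈ [-1.1, 0.1) → IN Λ
#3 (-4,-4): internal coord -4 + (-4)·τ' = -3.2297; -3.2297 ∉ [-1.1, 0.1) → out
#4 (6,-1): internal coord 6 + (-1)·τ' = +6.1926; +6.1926 ∉ [-1.1, 0.1) → out
#5 (-1,-5): internal coord -1 + (-5)·τ' = -0.0371; -0.0371 ∈ [-1.1, 0.1) → IN Λ
#6 (-2,-8): internal coord -2 + (-8)·τ' = -0.4593; -0.4593 ∈ [-1.1, 0.1) → IN Λ
#7 (-1,-7): internal coord -1 + (-7)·τ' = +0.3481; +0.3481 ∉ [-1.1, 0.1) → out
#8 (-1,-1): internal coord -1 + (-1)·τ' = -0.8074; -0.8074 ∈ [-1.1, 0.1) → IN Λ

2, 5, 6, 8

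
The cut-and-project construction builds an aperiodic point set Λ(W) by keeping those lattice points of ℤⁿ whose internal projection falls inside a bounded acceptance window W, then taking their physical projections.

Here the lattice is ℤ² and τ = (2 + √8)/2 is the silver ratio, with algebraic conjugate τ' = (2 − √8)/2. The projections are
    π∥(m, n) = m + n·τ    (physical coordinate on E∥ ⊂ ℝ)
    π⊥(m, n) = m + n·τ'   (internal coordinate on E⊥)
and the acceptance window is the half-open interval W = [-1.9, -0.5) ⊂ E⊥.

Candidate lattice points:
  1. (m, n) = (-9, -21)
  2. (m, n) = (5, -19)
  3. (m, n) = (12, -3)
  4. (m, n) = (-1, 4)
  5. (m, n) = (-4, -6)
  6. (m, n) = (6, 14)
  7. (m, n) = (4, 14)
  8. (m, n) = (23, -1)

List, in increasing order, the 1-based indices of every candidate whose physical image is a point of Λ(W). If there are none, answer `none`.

5, 7

Numerically τ ≈ 2.41421 and τ' = −1/τ ≈ -0.41421.
candidate 1: (m,n)=(-9,-21) → π∥ = -9-21·τ ≈ -59.69848, π⊥ = -9-21·τ' ≈ -0.30152 ∉ [-1.9, -0.5) ⇒ out
candidate 2: (m,n)=(5,-19) → π∥ = 5-19·τ ≈ -40.87006, π⊥ = 5-19·τ' ≈ 12.87006 ∉ [-1.9, -0.5) ⇒ out
candidate 3: (m,n)=(12,-3) → π∥ = 12-3·τ ≈ 4.75736, π⊥ = 12-3·τ' ≈ 13.24264 ∉ [-1.9, -0.5) ⇒ out
candidate 4: (m,n)=(-1,4) → π∥ = -1+4·τ ≈ 8.65685, π⊥ = -1+4·τ' ≈ -2.65685 ∉ [-1.9, -0.5) ⇒ out
candidate 5: (m,n)=(-4,-6) → π∥ = -4-6·τ ≈ -18.48528, π⊥ = -4-6·τ' ≈ -1.51472 ∈ [-1.9, -0.5) ⇒ IN Λ
candidate 6: (m,n)=(6,14) → π∥ = 6+14·τ ≈ 39.79899, π⊥ = 6+14·τ' ≈ 0.20101 ∉ [-1.9, -0.5) ⇒ out
candidate 7: (m,n)=(4,14) → π∥ = 4+14·τ ≈ 37.79899, π⊥ = 4+14·τ' ≈ -1.79899 ∈ [-1.9, -0.5) ⇒ IN Λ
candidate 8: (m,n)=(23,-1) → π∥ = 23-1·τ ≈ 20.58579, π⊥ = 23-1·τ' ≈ 23.41421 ∉ [-1.9, -0.5) ⇒ out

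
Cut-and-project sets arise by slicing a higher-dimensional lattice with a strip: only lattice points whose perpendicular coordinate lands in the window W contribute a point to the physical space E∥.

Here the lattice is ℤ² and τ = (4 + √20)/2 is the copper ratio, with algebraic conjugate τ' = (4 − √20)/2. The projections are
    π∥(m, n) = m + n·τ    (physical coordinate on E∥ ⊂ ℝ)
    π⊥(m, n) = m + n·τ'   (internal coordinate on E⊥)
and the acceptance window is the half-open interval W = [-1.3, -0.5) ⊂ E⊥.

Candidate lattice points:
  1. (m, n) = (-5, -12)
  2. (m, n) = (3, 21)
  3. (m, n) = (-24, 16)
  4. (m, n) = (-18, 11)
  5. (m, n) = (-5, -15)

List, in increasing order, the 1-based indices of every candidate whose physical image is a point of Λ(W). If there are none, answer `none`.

none

τ' = (4−√20)/2 ≈ -0.2361.
[1] lift (-5,-12): star map gives -2.1672; window check -1.3 ≤ -2.1672 < -0.5 is false → out
[2] lift (3,21): star map gives -1.9574; window check -1.3 ≤ -1.9574 < -0.5 is false → out
[3] lift (-24,16): star map gives -27.7771; window check -1.3 ≤ -27.7771 < -0.5 is false → out
[4] lift (-18,11): star map gives -20.5967; window check -1.3 ≤ -20.5967 < -0.5 is false → out
[5] lift (-5,-15): star map gives -1.4590; window check -1.3 ≤ -1.4590 < -0.5 is false → out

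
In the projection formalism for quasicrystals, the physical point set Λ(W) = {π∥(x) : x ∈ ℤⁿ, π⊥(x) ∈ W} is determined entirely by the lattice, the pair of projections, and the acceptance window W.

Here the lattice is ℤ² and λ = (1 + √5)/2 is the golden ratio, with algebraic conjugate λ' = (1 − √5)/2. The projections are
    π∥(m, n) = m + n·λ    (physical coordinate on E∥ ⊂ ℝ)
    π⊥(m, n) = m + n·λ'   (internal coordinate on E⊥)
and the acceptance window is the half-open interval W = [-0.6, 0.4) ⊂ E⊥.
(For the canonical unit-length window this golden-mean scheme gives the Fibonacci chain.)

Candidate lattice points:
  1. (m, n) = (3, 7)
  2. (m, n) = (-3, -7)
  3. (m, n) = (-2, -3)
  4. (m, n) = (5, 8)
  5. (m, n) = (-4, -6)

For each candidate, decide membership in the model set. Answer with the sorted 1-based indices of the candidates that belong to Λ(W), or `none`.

3, 4, 5

λ' = (1−√5)/2 ≈ -0.6180.
#1 (3,7): internal coord 3 + (7)·λ' = -1.3262; -1.3262 ∉ [-0.6, 0.4) → out
#2 (-3,-7): internal coord -3 + (-7)·λ' = +1.3262; +1.3262 ∉ [-0.6, 0.4) → out
#3 (-2,-3): internal coord -2 + (-3)·λ' = -0.1459; -0.1459 ∈ [-0.6, 0.4) → IN Λ
#4 (5,8): internal coord 5 + (8)·λ' = +0.0557; +0.0557 ∈ [-0.6, 0.4) → IN Λ
#5 (-4,-6): internal coord -4 + (-6)·λ' = -0.2918; -0.2918 ∈ [-0.6, 0.4) → IN Λ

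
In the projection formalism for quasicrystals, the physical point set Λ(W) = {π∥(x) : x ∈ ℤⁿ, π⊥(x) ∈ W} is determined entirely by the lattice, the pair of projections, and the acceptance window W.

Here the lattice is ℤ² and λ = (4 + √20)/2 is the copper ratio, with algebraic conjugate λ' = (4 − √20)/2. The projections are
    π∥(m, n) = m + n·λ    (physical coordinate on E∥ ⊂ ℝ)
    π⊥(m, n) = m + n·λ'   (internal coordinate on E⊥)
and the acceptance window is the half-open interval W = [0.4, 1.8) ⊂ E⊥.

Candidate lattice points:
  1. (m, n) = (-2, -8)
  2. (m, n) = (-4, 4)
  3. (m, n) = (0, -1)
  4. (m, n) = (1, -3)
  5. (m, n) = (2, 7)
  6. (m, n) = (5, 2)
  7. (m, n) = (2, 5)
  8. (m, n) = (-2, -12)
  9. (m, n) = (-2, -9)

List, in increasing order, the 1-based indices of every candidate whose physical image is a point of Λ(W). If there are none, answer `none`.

Numerically λ ≈ 4.236068 and λ' = −1/λ ≈ -0.236068.
#1 (-2,-8): internal coord -2 + (-8)·λ' = -0.111456; -0.111456 ∉ [0.4, 1.8) → out
#2 (-4,4): internal coord -4 + (4)·λ' = -4.944272; -4.944272 ∉ [0.4, 1.8) → out
#3 (0,-1): internal coord 0 + (-1)·λ' = +0.236068; +0.236068 ∉ [0.4, 1.8) → out
#4 (1,-3): internal coord 1 + (-3)·λ' = +1.708204; +1.708204 ∈ [0.4, 1.8) → IN Λ
#5 (2,7): internal coord 2 + (7)·λ' = +0.347524; +0.347524 ∉ [0.4, 1.8) → out
#6 (5,2): internal coord 5 + (2)·λ' = +4.527864; +4.527864 ∉ [0.4, 1.8) → out
#7 (2,5): internal coord 2 + (5)·λ' = +0.819660; +0.819660 ∈ [0.4, 1.8) → IN Λ
#8 (-2,-12): internal coord -2 + (-12)·λ' = +0.832816; +0.832816 ∈ [0.4, 1.8) → IN Λ
#9 (-2,-9): internal coord -2 + (-9)·λ' = +0.124612; +0.124612 ∉ [0.4, 1.8) → out

4, 7, 8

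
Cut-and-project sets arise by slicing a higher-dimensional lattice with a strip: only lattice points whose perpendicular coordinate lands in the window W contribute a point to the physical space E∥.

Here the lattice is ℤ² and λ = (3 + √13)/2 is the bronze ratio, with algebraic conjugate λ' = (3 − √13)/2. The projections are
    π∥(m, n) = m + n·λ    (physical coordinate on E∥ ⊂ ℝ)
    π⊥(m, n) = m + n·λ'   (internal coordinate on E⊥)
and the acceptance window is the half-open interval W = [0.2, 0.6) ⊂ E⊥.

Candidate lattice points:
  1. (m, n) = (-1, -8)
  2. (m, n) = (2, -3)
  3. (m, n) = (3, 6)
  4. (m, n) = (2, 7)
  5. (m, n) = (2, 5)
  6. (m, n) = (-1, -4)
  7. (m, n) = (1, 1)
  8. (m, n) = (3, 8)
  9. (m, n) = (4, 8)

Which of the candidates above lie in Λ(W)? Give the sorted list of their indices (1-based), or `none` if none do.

Compute λ' = (3−√13)/2 = -0.3028, so π⊥(m,n) = m -0.3028·n.
candidate 1: (m,n)=(-1,-8) → π∥ = -1-8·λ ≈ -27.4222, π⊥ = -1-8·λ' ≈ 1.4222 ∉ [0.2, 0.6) ⇒ out
candidate 2: (m,n)=(2,-3) → π∥ = 2-3·λ ≈ -7.9083, π⊥ = 2-3·λ' ≈ 2.9083 ∉ [0.2, 0.6) ⇒ out
candidate 3: (m,n)=(3,6) → π∥ = 3+6·λ ≈ 22.8167, π⊥ = 3+6·λ' ≈ 1.1833 ∉ [0.2, 0.6) ⇒ out
candidate 4: (m,n)=(2,7) → π∥ = 2+7·λ ≈ 25.1194, π⊥ = 2+7·λ' ≈ -0.1194 ∉ [0.2, 0.6) ⇒ out
candidate 5: (m,n)=(2,5) → π∥ = 2+5·λ ≈ 18.5139, π⊥ = 2+5·λ' ≈ 0.4861 ∈ [0.2, 0.6) ⇒ IN Λ
candidate 6: (m,n)=(-1,-4) → π∥ = -1-4·λ ≈ -14.2111, π⊥ = -1-4·λ' ≈ 0.2111 ∈ [0.2, 0.6) ⇒ IN Λ
candidate 7: (m,n)=(1,1) → π∥ = 1+1·λ ≈ 4.3028, π⊥ = 1+1·λ' ≈ 0.6972 ∉ [0.2, 0.6) ⇒ out
candidate 8: (m,n)=(3,8) → π∥ = 3+8·λ ≈ 29.4222, π⊥ = 3+8·λ' ≈ 0.5778 ∈ [0.2, 0.6) ⇒ IN Λ
candidate 9: (m,n)=(4,8) → π∥ = 4+8·λ ≈ 30.4222, π⊥ = 4+8·λ' ≈ 1.5778 ∉ [0.2, 0.6) ⇒ out

5, 6, 8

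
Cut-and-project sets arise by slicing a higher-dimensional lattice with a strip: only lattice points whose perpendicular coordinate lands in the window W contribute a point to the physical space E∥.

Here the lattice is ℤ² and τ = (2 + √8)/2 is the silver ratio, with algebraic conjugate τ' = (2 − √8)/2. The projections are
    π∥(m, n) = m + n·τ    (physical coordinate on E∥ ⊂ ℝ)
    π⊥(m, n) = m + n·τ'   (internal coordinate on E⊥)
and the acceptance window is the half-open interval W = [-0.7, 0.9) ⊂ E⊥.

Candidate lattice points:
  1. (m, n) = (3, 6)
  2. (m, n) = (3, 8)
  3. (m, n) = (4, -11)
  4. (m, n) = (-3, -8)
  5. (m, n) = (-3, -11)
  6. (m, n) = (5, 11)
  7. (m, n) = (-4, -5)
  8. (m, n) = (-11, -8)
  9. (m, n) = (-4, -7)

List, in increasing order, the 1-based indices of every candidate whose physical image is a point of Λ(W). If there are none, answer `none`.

Numerically τ ≈ 2.414214 and τ' = −1/τ ≈ -0.414214.
#1 (3,6): internal coord 3 + (6)·τ' = +0.514719; +0.514719 ∈ [-0.7, 0.9) → IN Λ
#2 (3,8): internal coord 3 + (8)·τ' = -0.313708; -0.313708 ∈ [-0.7, 0.9) → IN Λ
#3 (4,-11): internal coord 4 + (-11)·τ' = +8.556349; +8.556349 ∉ [-0.7, 0.9) → out
#4 (-3,-8): internal coord -3 + (-8)·τ' = +0.313708; +0.313708 ∈ [-0.7, 0.9) → IN Λ
#5 (-3,-11): internal coord -3 + (-11)·τ' = +1.556349; +1.556349 ∉ [-0.7, 0.9) → out
#6 (5,11): internal coord 5 + (11)·τ' = +0.443651; +0.443651 ∈ [-0.7, 0.9) → IN Λ
#7 (-4,-5): internal coord -4 + (-5)·τ' = -1.928932; -1.928932 ∉ [-0.7, 0.9) → out
#8 (-11,-8): internal coord -11 + (-8)·τ' = -7.686292; -7.686292 ∉ [-0.7, 0.9) → out
#9 (-4,-7): internal coord -4 + (-7)·τ' = -1.100505; -1.100505 ∉ [-0.7, 0.9) → out

1, 2, 4, 6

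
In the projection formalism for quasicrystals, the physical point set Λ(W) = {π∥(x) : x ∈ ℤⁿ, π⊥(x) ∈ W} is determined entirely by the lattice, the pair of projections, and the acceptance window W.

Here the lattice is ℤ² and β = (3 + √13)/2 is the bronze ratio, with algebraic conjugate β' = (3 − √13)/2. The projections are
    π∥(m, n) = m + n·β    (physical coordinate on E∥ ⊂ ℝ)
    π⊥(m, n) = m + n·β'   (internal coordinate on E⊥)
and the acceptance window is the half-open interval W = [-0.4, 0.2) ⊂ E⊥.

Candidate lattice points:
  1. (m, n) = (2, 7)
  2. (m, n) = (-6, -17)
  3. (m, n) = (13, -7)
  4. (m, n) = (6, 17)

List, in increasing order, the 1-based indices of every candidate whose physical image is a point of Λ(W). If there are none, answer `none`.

β' = (3−√13)/2 ≈ -0.302776.
[1] lift (2,7): star map gives -0.119429; window check -0.4 ≤ -0.119429 < 0.2 is true → IN Λ
[2] lift (-6,-17): star map gives -0.852814; window check -0.4 ≤ -0.852814 < 0.2 is false → out
[3] lift (13,-7): star map gives 15.119429; window check -0.4 ≤ 15.119429 < 0.2 is false → out
[4] lift (6,17): star map gives 0.852814; window check -0.4 ≤ 0.852814 < 0.2 is false → out

1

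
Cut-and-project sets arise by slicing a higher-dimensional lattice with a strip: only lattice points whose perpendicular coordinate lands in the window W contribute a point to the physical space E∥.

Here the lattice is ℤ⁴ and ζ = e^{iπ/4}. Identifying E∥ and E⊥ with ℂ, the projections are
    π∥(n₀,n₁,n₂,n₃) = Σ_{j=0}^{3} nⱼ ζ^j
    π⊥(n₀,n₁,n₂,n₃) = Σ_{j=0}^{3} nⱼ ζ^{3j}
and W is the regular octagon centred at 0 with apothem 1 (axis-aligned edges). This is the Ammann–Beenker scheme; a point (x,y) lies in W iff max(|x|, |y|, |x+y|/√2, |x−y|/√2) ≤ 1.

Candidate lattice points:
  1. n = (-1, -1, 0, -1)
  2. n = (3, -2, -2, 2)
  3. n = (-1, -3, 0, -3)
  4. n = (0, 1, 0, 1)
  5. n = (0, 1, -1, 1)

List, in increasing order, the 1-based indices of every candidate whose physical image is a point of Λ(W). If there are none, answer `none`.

none

Internal map: ζ^{3j} for j=0..3 gives (1,0), (−√2/2,√2/2), (0,−1), (√2/2,√2/2).
#1 (-1, -1, 0, -1): internal (-1.00000, -1.41421); octagon support 1.70711 vs apothem 1 → ∉ W
#2 (3, -2, -2, 2): internal (5.82843, 2.00000); octagon support 5.82843 vs apothem 1 → ∉ W
#3 (-1, -3, 0, -3): internal (-1.00000, -4.24264); octagon support 4.24264 vs apothem 1 → ∉ W
#4 (0, 1, 0, 1): internal (0.00000, 1.41421); octagon support 1.41421 vs apothem 1 → ∉ W
#5 (0, 1, -1, 1): internal (0.00000, 2.41421); octagon support 2.41421 vs apothem 1 → ∉ W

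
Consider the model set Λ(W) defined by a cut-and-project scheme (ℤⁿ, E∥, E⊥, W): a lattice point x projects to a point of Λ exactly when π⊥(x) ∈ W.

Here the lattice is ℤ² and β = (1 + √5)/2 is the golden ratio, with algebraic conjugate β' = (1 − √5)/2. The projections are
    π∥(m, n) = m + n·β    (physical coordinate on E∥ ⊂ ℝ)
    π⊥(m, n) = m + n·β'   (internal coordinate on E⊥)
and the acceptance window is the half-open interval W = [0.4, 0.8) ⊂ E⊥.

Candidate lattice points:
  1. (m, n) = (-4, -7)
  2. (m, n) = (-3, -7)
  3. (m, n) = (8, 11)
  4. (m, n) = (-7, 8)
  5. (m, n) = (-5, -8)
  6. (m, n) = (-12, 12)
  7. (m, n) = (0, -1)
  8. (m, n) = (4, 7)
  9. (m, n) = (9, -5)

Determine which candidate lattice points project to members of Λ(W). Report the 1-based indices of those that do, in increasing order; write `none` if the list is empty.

7

Numerically β ≈ 1.6180 and β' = −1/β ≈ -0.6180.
[1] lift (-4,-7): star map gives 0.3262; window check 0.4 ≤ 0.3262 < 0.8 is false → out
[2] lift (-3,-7): star map gives 1.3262; window check 0.4 ≤ 1.3262 < 0.8 is false → out
[3] lift (8,11): star map gives 1.2016; window check 0.4 ≤ 1.2016 < 0.8 is false → out
[4] lift (-7,8): star map gives -11.9443; window check 0.4 ≤ -11.9443 < 0.8 is false → out
[5] lift (-5,-8): star map gives -0.0557; window check 0.4 ≤ -0.0557 < 0.8 is false → out
[6] lift (-12,12): star map gives -19.4164; window check 0.4 ≤ -19.4164 < 0.8 is false → out
[7] lift (0,-1): star map gives 0.6180; window check 0.4 ≤ 0.6180 < 0.8 is true → IN Λ
[8] lift (4,7): star map gives -0.3262; window check 0.4 ≤ -0.3262 < 0.8 is false → out
[9] lift (9,-5): star map gives 12.0902; window check 0.4 ≤ 12.0902 < 0.8 is false → out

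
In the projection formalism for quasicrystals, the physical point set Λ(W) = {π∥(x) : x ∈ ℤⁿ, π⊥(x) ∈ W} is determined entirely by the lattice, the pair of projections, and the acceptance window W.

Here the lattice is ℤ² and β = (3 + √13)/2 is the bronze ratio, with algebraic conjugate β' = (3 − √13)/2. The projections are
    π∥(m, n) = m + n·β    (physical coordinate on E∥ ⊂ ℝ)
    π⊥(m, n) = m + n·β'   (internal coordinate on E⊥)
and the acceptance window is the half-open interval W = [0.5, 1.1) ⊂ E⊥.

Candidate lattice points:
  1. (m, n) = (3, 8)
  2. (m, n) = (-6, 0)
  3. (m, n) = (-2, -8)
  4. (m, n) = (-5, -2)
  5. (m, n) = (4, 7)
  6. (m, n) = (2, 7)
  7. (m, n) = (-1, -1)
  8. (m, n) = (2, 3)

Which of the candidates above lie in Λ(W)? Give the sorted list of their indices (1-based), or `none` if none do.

1, 8

Compute β' = (3−√13)/2 = -0.3028, so π⊥(m,n) = m -0.3028·n.
[1] lift (3,8): star map gives 0.5778; window check 0.5 ≤ 0.5778 < 1.1 is true → IN Λ
[2] lift (-6,0): star map gives -6.0000; window check 0.5 ≤ -6.0000 < 1.1 is false → out
[3] lift (-2,-8): star map gives 0.4222; window check 0.5 ≤ 0.4222 < 1.1 is false → out
[4] lift (-5,-2): star map gives -4.3944; window check 0.5 ≤ -4.3944 < 1.1 is false → out
[5] lift (4,7): star map gives 1.8806; window check 0.5 ≤ 1.8806 < 1.1 is false → out
[6] lift (2,7): star map gives -0.1194; window check 0.5 ≤ -0.1194 < 1.1 is false → out
[7] lift (-1,-1): star map gives -0.6972; window check 0.5 ≤ -0.6972 < 1.1 is false → out
[8] lift (2,3): star map gives 1.0917; window check 0.5 ≤ 1.0917 < 1.1 is true → IN Λ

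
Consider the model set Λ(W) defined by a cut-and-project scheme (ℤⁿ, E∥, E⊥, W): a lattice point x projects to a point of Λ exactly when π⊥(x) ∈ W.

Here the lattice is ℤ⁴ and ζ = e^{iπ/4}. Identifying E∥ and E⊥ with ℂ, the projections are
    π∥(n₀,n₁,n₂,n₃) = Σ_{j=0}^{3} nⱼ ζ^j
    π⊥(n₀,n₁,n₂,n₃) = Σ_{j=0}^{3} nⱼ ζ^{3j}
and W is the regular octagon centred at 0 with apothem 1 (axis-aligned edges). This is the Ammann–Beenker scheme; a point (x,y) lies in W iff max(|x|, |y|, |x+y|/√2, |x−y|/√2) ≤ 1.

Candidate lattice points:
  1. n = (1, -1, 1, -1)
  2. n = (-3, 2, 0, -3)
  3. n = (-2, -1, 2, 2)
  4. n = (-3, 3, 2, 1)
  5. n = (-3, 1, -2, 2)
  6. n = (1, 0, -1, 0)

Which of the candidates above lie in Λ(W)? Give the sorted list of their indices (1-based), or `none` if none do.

π⊥(n) = n₀ + n₁ζ³ + n₂ζ⁶ + n₃ζ⁹ where ζ = e^{iπ/4}.
#1 (1, -1, 1, -1): internal (1.0000, -2.4142); octagon support 2.4142 vs apothem 1 → ∉ W
#2 (-3, 2, 0, -3): internal (-6.5355, -0.7071); octagon support 6.5355 vs apothem 1 → ∉ W
#3 (-2, -1, 2, 2): internal (0.1213, -1.2929); octagon support 1.2929 vs apothem 1 → ∉ W
#4 (-3, 3, 2, 1): internal (-4.4142, 0.8284); octagon support 4.4142 vs apothem 1 → ∉ W
#5 (-3, 1, -2, 2): internal (-2.2929, 4.1213); octagon support 4.5355 vs apothem 1 → ∉ W
#6 (1, 0, -1, 0): internal (1.0000, 1.0000); octagon support 1.4142 vs apothem 1 → ∉ W

none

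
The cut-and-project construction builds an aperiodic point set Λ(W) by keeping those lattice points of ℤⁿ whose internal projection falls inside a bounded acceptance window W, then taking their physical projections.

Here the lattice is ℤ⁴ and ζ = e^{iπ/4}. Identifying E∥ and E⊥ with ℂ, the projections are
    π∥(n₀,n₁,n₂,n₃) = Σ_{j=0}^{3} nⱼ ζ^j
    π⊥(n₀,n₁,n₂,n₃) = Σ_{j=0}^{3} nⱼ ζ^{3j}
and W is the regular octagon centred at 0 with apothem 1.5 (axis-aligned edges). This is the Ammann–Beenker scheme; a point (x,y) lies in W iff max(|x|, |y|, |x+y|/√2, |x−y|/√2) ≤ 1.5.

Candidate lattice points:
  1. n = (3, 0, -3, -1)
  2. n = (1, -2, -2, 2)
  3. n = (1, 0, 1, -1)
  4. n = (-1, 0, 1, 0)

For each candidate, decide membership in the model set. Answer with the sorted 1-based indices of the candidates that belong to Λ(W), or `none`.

4

π⊥(n) = n₀ + n₁ζ³ + n₂ζ⁶ + n₃ζ⁹ where ζ = e^{iπ/4}.
candidate 1: n = (3, 0, -3, -1) → π⊥ ≈ (+2.29289, +2.29289); max(|x|,|y|,|x±y|/√2) = 3.24264 > 1.5 ⇒ ∉ W
candidate 2: n = (1, -2, -2, 2) → π⊥ ≈ (+3.82843, +2.00000); max(|x|,|y|,|x±y|/√2) = 4.12132 > 1.5 ⇒ ∉ W
candidate 3: n = (1, 0, 1, -1) → π⊥ ≈ (+0.29289, -1.70711); max(|x|,|y|,|x±y|/√2) = 1.70711 > 1.5 ⇒ ∉ W
candidate 4: n = (-1, 0, 1, 0) → π⊥ ≈ (-1.00000, -1.00000); max(|x|,|y|,|x±y|/√2) = 1.41421 ≤ 1.5 ⇒ ∈ W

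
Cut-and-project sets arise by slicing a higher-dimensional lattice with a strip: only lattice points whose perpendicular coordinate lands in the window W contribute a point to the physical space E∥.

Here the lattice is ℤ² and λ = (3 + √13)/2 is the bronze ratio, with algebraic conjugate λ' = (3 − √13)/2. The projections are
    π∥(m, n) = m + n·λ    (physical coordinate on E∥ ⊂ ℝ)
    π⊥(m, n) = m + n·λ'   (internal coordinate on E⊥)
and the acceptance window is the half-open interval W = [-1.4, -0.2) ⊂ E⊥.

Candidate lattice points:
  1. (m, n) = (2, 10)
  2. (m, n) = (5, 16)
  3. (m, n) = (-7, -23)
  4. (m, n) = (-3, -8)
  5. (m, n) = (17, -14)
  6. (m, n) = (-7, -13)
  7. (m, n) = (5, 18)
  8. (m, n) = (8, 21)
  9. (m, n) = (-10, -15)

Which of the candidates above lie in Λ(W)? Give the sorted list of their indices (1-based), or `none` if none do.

1, 4, 7

Compute λ' = (3−√13)/2 = -0.3028, so π⊥(m,n) = m -0.3028·n.
[1] lift (2,10): star map gives -1.0278; window check -1.4 ≤ -1.0278 < -0.2 is true → IN Λ
[2] lift (5,16): star map gives 0.1556; window check -1.4 ≤ 0.1556 < -0.2 is false → out
[3] lift (-7,-23): star map gives -0.0362; window check -1.4 ≤ -0.0362 < -0.2 is false → out
[4] lift (-3,-8): star map gives -0.5778; window check -1.4 ≤ -0.5778 < -0.2 is true → IN Λ
[5] lift (17,-14): star map gives 21.2389; window check -1.4 ≤ 21.2389 < -0.2 is false → out
[6] lift (-7,-13): star map gives -3.0639; window check -1.4 ≤ -3.0639 < -0.2 is false → out
[7] lift (5,18): star map gives -0.4500; window check -1.4 ≤ -0.4500 < -0.2 is true → IN Λ
[8] lift (8,21): star map gives 1.6417; window check -1.4 ≤ 1.6417 < -0.2 is false → out
[9] lift (-10,-15): star map gives -5.4584; window check -1.4 ≤ -5.4584 < -0.2 is false → out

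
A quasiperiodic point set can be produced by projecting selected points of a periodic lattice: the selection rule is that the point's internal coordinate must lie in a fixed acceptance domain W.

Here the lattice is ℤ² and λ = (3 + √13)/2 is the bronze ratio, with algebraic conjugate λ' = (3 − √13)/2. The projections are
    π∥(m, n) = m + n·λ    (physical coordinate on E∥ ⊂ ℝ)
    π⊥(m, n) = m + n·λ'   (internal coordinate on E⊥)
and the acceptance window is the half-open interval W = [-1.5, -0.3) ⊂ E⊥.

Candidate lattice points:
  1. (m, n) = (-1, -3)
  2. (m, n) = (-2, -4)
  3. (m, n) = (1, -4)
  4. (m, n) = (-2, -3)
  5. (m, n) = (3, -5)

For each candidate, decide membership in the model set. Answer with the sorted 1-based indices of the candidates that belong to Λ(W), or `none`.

2, 4

Compute λ' = (3−√13)/2 = -0.302776, so π⊥(m,n) = m -0.302776·n.
candidate 1: (m,n)=(-1,-3) → π∥ = -1-3·λ ≈ -10.908327, π⊥ = -1-3·λ' ≈ -0.091673 ∉ [-1.5, -0.3) ⇒ out
candidate 2: (m,n)=(-2,-4) → π∥ = -2-4·λ ≈ -15.211103, π⊥ = -2-4·λ' ≈ -0.788897 ∈ [-1.5, -0.3) ⇒ IN Λ
candidate 3: (m,n)=(1,-4) → π∥ = 1-4·λ ≈ -12.211103, π⊥ = 1-4·λ' ≈ 2.211103 ∉ [-1.5, -0.3) ⇒ out
candidate 4: (m,n)=(-2,-3) → π∥ = -2-3·λ ≈ -11.908327, π⊥ = -2-3·λ' ≈ -1.091673 ∈ [-1.5, -0.3) ⇒ IN Λ
candidate 5: (m,n)=(3,-5) → π∥ = 3-5·λ ≈ -13.513878, π⊥ = 3-5·λ' ≈ 4.513878 ∉ [-1.5, -0.3) ⇒ out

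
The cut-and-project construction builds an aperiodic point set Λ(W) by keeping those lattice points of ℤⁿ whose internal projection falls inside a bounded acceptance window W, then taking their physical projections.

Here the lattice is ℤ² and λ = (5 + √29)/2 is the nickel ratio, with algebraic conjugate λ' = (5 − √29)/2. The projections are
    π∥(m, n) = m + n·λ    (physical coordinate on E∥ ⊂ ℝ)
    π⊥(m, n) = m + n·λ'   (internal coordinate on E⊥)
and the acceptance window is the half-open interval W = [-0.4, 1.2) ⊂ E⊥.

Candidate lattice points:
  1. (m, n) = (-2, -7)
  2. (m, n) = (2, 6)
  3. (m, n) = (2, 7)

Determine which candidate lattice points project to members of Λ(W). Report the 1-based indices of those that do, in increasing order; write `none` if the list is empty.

λ' = (5−√29)/2 ≈ -0.1926.
#1 (-2,-7): internal coord -2 + (-7)·λ' = -0.6519; -0.6519 ∉ [-0.4, 1.2) → out
#2 (2,6): internal coord 2 + (6)·λ' = +0.8445; +0.8445 ∈ [-0.4, 1.2) → IN Λ
#3 (2,7): internal coord 2 + (7)·λ' = +0.6519; +0.6519 ∈ [-0.4, 1.2) → IN Λ

2, 3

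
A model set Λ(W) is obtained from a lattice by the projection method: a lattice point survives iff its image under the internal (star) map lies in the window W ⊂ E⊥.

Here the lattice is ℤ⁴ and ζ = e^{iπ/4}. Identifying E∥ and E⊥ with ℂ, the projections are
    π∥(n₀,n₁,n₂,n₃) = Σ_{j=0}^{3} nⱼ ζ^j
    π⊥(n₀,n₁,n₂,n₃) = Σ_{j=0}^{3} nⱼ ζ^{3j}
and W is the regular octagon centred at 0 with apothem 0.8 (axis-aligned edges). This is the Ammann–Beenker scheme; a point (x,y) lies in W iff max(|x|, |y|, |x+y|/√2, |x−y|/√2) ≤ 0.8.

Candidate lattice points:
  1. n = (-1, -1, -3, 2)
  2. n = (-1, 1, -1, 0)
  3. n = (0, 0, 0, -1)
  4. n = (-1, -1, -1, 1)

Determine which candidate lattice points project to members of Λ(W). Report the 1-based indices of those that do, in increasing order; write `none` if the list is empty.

π⊥(n) = n₀ + n₁ζ³ + n₂ζ⁶ + n₃ζ⁹ where ζ = e^{iπ/4}.
#1 (-1, -1, -3, 2): internal (1.1213, 3.7071); octagon support 3.7071 vs apothem 0.8 → ∉ W
#2 (-1, 1, -1, 0): internal (-1.7071, 1.7071); octagon support 2.4142 vs apothem 0.8 → ∉ W
#3 (0, 0, 0, -1): internal (-0.7071, -0.7071); octagon support 1.0000 vs apothem 0.8 → ∉ W
#4 (-1, -1, -1, 1): internal (0.4142, 1.0000); octagon support 1.0000 vs apothem 0.8 → ∉ W

none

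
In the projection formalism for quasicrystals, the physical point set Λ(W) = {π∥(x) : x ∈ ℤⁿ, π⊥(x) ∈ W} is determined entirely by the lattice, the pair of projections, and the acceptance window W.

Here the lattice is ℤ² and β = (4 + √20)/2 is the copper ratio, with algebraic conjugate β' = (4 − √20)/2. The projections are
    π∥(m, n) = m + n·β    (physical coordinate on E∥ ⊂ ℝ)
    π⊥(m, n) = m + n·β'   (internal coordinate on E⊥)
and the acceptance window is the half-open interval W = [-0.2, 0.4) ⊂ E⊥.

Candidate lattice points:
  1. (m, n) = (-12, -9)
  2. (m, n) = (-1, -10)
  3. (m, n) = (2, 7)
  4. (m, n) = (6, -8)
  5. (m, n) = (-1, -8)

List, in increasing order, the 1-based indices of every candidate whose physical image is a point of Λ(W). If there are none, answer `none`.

Numerically β ≈ 4.2361 and β' = −1/β ≈ -0.2361.
[1] lift (-12,-9): star map gives -9.8754; window check -0.2 ≤ -9.8754 < 0.4 is false → out
[2] lift (-1,-10): star map gives 1.3607; window check -0.2 ≤ 1.3607 < 0.4 is false → out
[3] lift (2,7): star map gives 0.3475; window check -0.2 ≤ 0.3475 < 0.4 is true → IN Λ
[4] lift (6,-8): star map gives 7.8885; window check -0.2 ≤ 7.8885 < 0.4 is false → out
[5] lift (-1,-8): star map gives 0.8885; window check -0.2 ≤ 0.8885 < 0.4 is false → out

3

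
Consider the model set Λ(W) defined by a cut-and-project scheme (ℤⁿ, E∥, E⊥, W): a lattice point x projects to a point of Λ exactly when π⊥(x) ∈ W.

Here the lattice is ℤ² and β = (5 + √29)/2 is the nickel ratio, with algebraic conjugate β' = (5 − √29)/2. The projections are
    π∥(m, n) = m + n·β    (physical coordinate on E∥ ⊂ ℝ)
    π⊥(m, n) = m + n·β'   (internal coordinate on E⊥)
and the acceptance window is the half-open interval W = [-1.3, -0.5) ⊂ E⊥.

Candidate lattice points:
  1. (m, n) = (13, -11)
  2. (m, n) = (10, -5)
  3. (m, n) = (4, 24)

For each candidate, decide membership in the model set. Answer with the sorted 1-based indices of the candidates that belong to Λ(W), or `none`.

3

Compute β' = (5−√29)/2 = -0.19258, so π⊥(m,n) = m -0.19258·n.
[1] lift (13,-11): star map gives 15.11841; window check -1.3 ≤ 15.11841 < -0.5 is false → out
[2] lift (10,-5): star map gives 10.96291; window check -1.3 ≤ 10.96291 < -0.5 is false → out
[3] lift (4,24): star map gives -0.62198; window check -1.3 ≤ -0.62198 < -0.5 is true → IN Λ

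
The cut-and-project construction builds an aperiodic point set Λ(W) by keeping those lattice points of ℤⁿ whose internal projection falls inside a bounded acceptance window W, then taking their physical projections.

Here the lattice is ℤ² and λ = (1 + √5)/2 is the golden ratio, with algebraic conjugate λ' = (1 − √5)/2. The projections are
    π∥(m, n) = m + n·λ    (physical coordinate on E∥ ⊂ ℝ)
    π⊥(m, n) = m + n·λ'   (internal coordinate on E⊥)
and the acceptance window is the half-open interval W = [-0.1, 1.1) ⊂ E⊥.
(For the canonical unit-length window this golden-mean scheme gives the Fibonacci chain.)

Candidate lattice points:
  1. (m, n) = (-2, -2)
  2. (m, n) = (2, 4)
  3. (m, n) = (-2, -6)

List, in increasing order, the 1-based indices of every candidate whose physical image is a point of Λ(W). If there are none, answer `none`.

none

Numerically λ ≈ 1.6180 and λ' = −1/λ ≈ -0.6180.
candidate 1: (m,n)=(-2,-2) → π∥ = -2-2·λ ≈ -5.2361, π⊥ = -2-2·λ' ≈ -0.7639 ∉ [-0.1, 1.1) ⇒ out
candidate 2: (m,n)=(2,4) → π∥ = 2+4·λ ≈ 8.4721, π⊥ = 2+4·λ' ≈ -0.4721 ∉ [-0.1, 1.1) ⇒ out
candidate 3: (m,n)=(-2,-6) → π∥ = -2-6·λ ≈ -11.7082, π⊥ = -2-6·λ' ≈ 1.7082 ∉ [-0.1, 1.1) ⇒ out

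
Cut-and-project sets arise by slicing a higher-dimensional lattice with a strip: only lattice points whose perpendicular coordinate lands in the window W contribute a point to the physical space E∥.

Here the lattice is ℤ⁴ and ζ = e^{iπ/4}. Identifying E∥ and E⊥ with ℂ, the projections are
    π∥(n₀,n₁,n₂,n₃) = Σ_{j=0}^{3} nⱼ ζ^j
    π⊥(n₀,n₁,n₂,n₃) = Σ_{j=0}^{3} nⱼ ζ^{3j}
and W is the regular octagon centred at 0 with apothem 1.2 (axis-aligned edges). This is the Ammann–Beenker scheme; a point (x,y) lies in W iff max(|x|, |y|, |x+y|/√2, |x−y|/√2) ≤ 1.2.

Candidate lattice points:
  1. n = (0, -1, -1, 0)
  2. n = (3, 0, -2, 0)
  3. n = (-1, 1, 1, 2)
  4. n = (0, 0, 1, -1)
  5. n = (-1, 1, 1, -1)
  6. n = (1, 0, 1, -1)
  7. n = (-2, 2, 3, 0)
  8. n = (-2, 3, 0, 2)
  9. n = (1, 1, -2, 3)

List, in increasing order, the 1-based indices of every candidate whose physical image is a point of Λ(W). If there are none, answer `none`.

With ζ = e^{iπ/4} the internal vectors are ζ^0,ζ^3,ζ^6,ζ^9.
#1 (0, -1, -1, 0): internal (0.707107, 0.292893); octagon support 0.707107 vs apothem 1.2 → ∈ W
#2 (3, 0, -2, 0): internal (3.000000, 2.000000); octagon support 3.535534 vs apothem 1.2 → ∉ W
#3 (-1, 1, 1, 2): internal (-0.292893, 1.121320); octagon support 1.121320 vs apothem 1.2 → ∈ W
#4 (0, 0, 1, -1): internal (-0.707107, -1.707107); octagon support 1.707107 vs apothem 1.2 → ∉ W
#5 (-1, 1, 1, -1): internal (-2.414214, -1.000000); octagon support 2.414214 vs apothem 1.2 → ∉ W
#6 (1, 0, 1, -1): internal (0.292893, -1.707107); octagon support 1.707107 vs apothem 1.2 → ∉ W
#7 (-2, 2, 3, 0): internal (-3.414214, -1.585786); octagon support 3.535534 vs apothem 1.2 → ∉ W
#8 (-2, 3, 0, 2): internal (-2.707107, 3.535534); octagon support 4.414214 vs apothem 1.2 → ∉ W
#9 (1, 1, -2, 3): internal (2.414214, 4.828427); octagon support 5.121320 vs apothem 1.2 → ∉ W

1, 3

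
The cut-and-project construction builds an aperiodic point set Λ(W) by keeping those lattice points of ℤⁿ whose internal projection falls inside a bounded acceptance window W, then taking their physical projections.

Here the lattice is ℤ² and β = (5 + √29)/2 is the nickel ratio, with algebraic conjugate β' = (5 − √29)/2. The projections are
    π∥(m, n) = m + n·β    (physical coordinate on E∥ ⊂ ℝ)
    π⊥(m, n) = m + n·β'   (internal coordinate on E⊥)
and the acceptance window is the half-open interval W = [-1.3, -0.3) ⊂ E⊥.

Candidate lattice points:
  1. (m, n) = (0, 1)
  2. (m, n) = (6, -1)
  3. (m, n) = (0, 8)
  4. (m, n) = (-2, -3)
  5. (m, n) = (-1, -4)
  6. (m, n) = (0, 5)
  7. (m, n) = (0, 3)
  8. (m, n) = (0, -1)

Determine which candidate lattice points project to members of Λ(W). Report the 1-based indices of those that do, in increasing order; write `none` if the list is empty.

6, 7

Numerically β ≈ 5.192582 and β' = −1/β ≈ -0.192582.
candidate 1: (m,n)=(0,1) → π∥ = 0+1·β ≈ 5.192582, π⊥ = 0+1·β' ≈ -0.192582 ∉ [-1.3, -0.3) ⇒ out
candidate 2: (m,n)=(6,-1) → π∥ = 6-1·β ≈ 0.807418, π⊥ = 6-1·β' ≈ 6.192582 ∉ [-1.3, -0.3) ⇒ out
candidate 3: (m,n)=(0,8) → π∥ = 0+8·β ≈ 41.540659, π⊥ = 0+8·β' ≈ -1.540659 ∉ [-1.3, -0.3) ⇒ out
candidate 4: (m,n)=(-2,-3) → π∥ = -2-3·β ≈ -17.577747, π⊥ = -2-3·β' ≈ -1.422253 ∉ [-1.3, -0.3) ⇒ out
candidate 5: (m,n)=(-1,-4) → π∥ = -1-4·β ≈ -21.770330, π⊥ = -1-4·β' ≈ -0.229670 ∉ [-1.3, -0.3) ⇒ out
candidate 6: (m,n)=(0,5) → π∥ = 0+5·β ≈ 25.962912, π⊥ = 0+5·β' ≈ -0.962912 ∈ [-1.3, -0.3) ⇒ IN Λ
candidate 7: (m,n)=(0,3) → π∥ = 0+3·β ≈ 15.577747, π⊥ = 0+3·β' ≈ -0.577747 ∈ [-1.3, -0.3) ⇒ IN Λ
candidate 8: (m,n)=(0,-1) → π∥ = 0-1·β ≈ -5.192582, π⊥ = 0-1·β' ≈ 0.192582 ∉ [-1.3, -0.3) ⇒ out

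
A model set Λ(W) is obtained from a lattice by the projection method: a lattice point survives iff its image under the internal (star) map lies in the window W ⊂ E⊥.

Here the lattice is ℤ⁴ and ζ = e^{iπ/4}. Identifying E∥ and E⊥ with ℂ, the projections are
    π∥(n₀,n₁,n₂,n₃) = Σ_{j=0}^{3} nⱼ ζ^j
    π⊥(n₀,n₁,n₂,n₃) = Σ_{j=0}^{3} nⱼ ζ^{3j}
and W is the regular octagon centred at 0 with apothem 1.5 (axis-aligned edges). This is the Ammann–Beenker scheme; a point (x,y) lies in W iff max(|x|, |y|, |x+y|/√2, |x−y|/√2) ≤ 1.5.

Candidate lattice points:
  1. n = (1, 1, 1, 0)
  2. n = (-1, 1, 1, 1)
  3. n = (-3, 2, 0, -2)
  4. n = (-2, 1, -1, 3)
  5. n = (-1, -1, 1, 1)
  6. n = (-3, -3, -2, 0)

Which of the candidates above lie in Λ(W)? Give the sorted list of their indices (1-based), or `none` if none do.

1, 2, 5, 6

With ζ = e^{iπ/4} the internal vectors are ζ^0,ζ^3,ζ^6,ζ^9.
candidate 1: n = (1, 1, 1, 0) → π⊥ ≈ (+0.29289, -0.29289); max(|x|,|y|,|x±y|/√2) = 0.41421 ≤ 1.5 ⇒ ∈ W
candidate 2: n = (-1, 1, 1, 1) → π⊥ ≈ (-1.00000, +0.41421); max(|x|,|y|,|x±y|/√2) = 1.00000 ≤ 1.5 ⇒ ∈ W
candidate 3: n = (-3, 2, 0, -2) → π⊥ ≈ (-5.82843, +0.00000); max(|x|,|y|,|x±y|/√2) = 5.82843 > 1.5 ⇒ ∉ W
candidate 4: n = (-2, 1, -1, 3) → π⊥ ≈ (-0.58579, +3.82843); max(|x|,|y|,|x±y|/√2) = 3.82843 > 1.5 ⇒ ∉ W
candidate 5: n = (-1, -1, 1, 1) → π⊥ ≈ (+0.41421, -1.00000); max(|x|,|y|,|x±y|/√2) = 1.00000 ≤ 1.5 ⇒ ∈ W
candidate 6: n = (-3, -3, -2, 0) → π⊥ ≈ (-0.87868, -0.12132); max(|x|,|y|,|x±y|/√2) = 0.87868 ≤ 1.5 ⇒ ∈ W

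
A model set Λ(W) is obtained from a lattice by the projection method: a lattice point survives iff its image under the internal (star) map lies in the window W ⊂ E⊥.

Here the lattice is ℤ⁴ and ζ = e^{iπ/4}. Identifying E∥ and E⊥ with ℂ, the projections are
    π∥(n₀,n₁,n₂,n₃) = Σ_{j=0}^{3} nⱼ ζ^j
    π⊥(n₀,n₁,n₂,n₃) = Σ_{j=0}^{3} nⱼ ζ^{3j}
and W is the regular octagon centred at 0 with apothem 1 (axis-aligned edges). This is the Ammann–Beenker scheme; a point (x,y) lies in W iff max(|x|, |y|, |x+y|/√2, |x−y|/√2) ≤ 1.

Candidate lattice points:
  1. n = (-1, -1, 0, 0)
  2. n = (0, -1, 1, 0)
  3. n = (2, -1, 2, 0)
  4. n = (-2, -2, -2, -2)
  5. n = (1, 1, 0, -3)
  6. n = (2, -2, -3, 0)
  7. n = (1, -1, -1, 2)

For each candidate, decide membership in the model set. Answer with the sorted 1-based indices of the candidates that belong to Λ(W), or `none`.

1

With ζ = e^{iπ/4} the internal vectors are ζ^0,ζ^3,ζ^6,ζ^9.
candidate 1: n = (-1, -1, 0, 0) → π⊥ ≈ (-0.2929, -0.7071); max(|x|,|y|,|x±y|/√2) = 0.7071 ≤ 1 ⇒ ∈ W
candidate 2: n = (0, -1, 1, 0) → π⊥ ≈ (+0.7071, -1.7071); max(|x|,|y|,|x±y|/√2) = 1.7071 > 1 ⇒ ∉ W
candidate 3: n = (2, -1, 2, 0) → π⊥ ≈ (+2.7071, -2.7071); max(|x|,|y|,|x±y|/√2) = 3.8284 > 1 ⇒ ∉ W
candidate 4: n = (-2, -2, -2, -2) → π⊥ ≈ (-2.0000, -0.8284); max(|x|,|y|,|x±y|/√2) = 2.0000 > 1 ⇒ ∉ W
candidate 5: n = (1, 1, 0, -3) → π⊥ ≈ (-1.8284, -1.4142); max(|x|,|y|,|x±y|/√2) = 2.2929 > 1 ⇒ ∉ W
candidate 6: n = (2, -2, -3, 0) → π⊥ ≈ (+3.4142, +1.5858); max(|x|,|y|,|x±y|/√2) = 3.5355 > 1 ⇒ ∉ W
candidate 7: n = (1, -1, -1, 2) → π⊥ ≈ (+3.1213, +1.7071); max(|x|,|y|,|x±y|/√2) = 3.4142 > 1 ⇒ ∉ W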